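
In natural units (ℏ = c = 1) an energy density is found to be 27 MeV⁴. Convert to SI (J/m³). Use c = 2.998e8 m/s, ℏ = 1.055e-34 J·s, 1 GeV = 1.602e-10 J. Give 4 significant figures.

5.620e26 J/m³

[E]/[L]³ = [E]⁴/(ℏc)³; restore (ℏc)⁻³.
1 GeV⁴ → 1/(ℏc)³ × (1 GeV in J)⁴ = 2.082e37 J/m³.
Convert the energy scale: 27 MeV⁴ = 2.70e-11 GeV⁴.
Result: 2.70e-11 × 2.082e37 = 5.620e26 J/m³.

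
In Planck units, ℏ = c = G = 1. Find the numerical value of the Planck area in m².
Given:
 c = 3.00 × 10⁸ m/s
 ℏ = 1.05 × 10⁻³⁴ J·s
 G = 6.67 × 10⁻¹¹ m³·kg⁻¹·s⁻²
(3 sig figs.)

Dimensional analysis gives A_P = ℏG/c³.
  = 7.00 × 10⁻⁴⁵ / 2.70 × 10²⁵
  = 2.59 × 10⁻⁷⁰ m²

2.59 × 10⁻⁷⁰ m²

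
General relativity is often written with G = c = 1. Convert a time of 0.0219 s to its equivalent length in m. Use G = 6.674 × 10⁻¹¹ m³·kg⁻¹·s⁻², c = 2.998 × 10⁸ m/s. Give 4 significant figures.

6.566 × 10⁶ m

Time → length via c.
0.0219 s × (c) = 6.566 × 10⁶ m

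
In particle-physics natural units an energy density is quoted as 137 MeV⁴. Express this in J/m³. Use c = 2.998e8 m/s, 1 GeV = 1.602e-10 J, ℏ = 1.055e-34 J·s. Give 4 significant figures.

2.852e27 J/m³

[E]/[L]³ = [E]⁴/(ℏc)³; restore (ℏc)⁻³.
1 GeV⁴ → 1/(ℏc)³ × (1 GeV in J)⁴ = 2.082e37 J/m³.
Convert the energy scale: 137 MeV⁴ = 1.37e-10 GeV⁴.
Result: 1.37e-10 × 2.082e37 = 2.852e27 J/m³.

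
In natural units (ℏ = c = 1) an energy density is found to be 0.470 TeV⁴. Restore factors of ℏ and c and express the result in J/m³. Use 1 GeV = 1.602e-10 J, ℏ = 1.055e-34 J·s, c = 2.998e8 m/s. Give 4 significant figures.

9.784e48 J/m³

[E]/[L]³ = [E]⁴/(ℏc)³; restore (ℏc)⁻³.
1 GeV⁴ → 1/(ℏc)³ × (1 GeV in J)⁴ = 2.082e37 J/m³.
Convert the energy scale: 0.470 TeV⁴ = 4.70e11 GeV⁴.
Result: 4.70e11 × 2.082e37 = 9.784e48 J/m³.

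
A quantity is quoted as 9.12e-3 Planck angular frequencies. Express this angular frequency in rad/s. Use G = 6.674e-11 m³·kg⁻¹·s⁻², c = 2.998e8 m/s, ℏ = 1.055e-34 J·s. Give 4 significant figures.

One Planck angular frequency: ω_P = √(c⁵/(ℏG)) = 1.855e43 rad/s.
9.12e-3 × 1.855e43 rad/s = 1.691e41 rad/s

1.691e41 rad/s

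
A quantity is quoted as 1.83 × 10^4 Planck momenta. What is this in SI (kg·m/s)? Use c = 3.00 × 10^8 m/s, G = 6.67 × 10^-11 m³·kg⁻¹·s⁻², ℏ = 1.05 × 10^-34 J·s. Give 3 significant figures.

One Planck momentum: p_P = √(ℏc³/G) = 6.52 kg·m/s.
1.83 × 10^4 × 6.52 kg·m/s = 1.19 × 10^5 kg·m/s

1.19 × 10^5 kg·m/s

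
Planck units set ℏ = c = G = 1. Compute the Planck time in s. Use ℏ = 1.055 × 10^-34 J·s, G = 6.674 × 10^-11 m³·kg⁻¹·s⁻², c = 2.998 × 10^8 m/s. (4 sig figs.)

From ℏ = c = G = 1 the time scale is t_P = √(ℏG/c⁵).
  = √(2.907 × 10^-87)
  = 5.392 × 10^-44 s

5.392 × 10^-44 s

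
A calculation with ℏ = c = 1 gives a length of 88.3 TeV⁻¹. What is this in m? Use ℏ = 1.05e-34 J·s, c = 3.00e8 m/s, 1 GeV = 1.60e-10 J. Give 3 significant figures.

1.74e-17 m

A length is [E]⁻¹ in ℏ=c=1; restore one factor of ℏc.
1 GeV⁻¹ → ℏc × (1 GeV in J)⁻¹ = 1.97e-16 m.
Convert the energy scale: 88.3 TeV⁻¹ = 0.0883 GeV⁻¹.
Result: 0.0883 × 1.97e-16 = 1.74e-17 m.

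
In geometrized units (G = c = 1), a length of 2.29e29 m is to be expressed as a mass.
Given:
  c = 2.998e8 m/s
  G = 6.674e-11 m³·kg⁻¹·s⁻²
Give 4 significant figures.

3.084e56 kg

Length → mass via c²/G.
2.29e29 m × (c²/G) = 3.084e56 kg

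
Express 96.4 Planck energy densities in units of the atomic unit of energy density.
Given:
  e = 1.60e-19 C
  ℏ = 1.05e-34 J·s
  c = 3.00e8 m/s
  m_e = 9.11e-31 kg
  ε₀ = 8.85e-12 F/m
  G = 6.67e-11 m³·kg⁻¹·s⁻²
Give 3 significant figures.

1.50e102

Planck energy density: u_P = c⁷/(ℏG²) = 4.68e113 J/m³
atomic unit of energy density: u_au = E_h/a₀³ = m_e⁴e¹⁰/((4πε₀)⁵ℏ⁸) = 3.01e13 J/m³
96.4 × 4.68e113 / 3.01e13 = 1.50e102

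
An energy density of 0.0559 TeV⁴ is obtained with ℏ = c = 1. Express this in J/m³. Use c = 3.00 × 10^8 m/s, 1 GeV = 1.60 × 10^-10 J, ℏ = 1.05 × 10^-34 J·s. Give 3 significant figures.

[E]/[L]³ = [E]⁴/(ℏc)³; restore (ℏc)⁻³.
1 GeV⁴ → 1/(ℏc)³ × (1 GeV in J)⁴ = 2.10 × 10^37 J/m³.
Convert the energy scale: 0.0559 TeV⁴ = 5.59 × 10^10 GeV⁴.
Result: 5.59 × 10^10 × 2.10 × 10^37 = 1.17 × 10^48 J/m³.

1.17 × 10^48 J/m³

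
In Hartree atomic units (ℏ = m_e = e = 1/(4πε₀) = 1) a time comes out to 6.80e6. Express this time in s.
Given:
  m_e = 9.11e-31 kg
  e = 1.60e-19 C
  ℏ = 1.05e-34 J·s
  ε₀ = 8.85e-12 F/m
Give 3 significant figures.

1.63e-10 s

One atomic unit of time: τ_au = (4πε₀)²ℏ³/(m_e e⁴) = 2.40e-17 s.
6.80e6 × 2.40e-17 s = 1.63e-10 s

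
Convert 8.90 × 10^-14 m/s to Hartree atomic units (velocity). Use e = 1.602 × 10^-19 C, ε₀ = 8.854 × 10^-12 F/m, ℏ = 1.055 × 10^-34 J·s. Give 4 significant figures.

atomic unit of velocity: v_au = e²/(4πε₀ℏ) = 2.186 × 10^6 m/s.
8.90 × 10^-14 / 2.186 × 10^6 = 4.071 × 10^-20

4.071 × 10^-20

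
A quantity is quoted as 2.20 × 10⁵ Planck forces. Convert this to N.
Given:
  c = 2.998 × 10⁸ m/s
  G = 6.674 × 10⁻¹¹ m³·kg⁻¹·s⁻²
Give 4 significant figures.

2.663 × 10⁴⁹ N

One Planck force: F_P = c⁴/G = 1.210 × 10⁴⁴ N.
2.20 × 10⁵ × 1.210 × 10⁴⁴ N = 2.663 × 10⁴⁹ N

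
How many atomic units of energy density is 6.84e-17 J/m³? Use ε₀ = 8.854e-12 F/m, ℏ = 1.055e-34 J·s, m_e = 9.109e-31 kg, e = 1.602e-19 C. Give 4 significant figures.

atomic unit of energy density: u_au = E_h/a₀³ = m_e⁴e¹⁰/((4πε₀)⁵ℏ⁸) = 2.929e13 J/m³.
6.84e-17 / 2.929e13 = 2.335e-30

2.335e-30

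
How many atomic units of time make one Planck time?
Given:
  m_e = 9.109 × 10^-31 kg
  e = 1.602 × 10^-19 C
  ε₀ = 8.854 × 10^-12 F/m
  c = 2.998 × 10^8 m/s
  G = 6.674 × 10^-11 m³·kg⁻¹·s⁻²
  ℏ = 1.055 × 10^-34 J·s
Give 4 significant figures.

2.225 × 10^-27

Planck time: t_P = √(ℏG/c⁵) = 5.392 × 10^-44 s
atomic unit of time: τ_au = (4πε₀)²ℏ³/(m_e e⁴) = 2.423 × 10^-17 s
ratio = 5.392 × 10^-44 / 2.423 × 10^-17 = 2.225 × 10^-27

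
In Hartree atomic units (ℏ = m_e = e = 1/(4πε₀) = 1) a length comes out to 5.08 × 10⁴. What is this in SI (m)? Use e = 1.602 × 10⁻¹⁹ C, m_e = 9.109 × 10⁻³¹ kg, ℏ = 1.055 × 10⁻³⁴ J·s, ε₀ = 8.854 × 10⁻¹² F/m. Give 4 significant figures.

2.691 × 10⁻⁶ m

One Bohr radius: a₀ = 4πε₀ℏ²/(m_e e²) = 5.297 × 10⁻¹¹ m.
5.08 × 10⁴ × 5.297 × 10⁻¹¹ m = 2.691 × 10⁻⁶ m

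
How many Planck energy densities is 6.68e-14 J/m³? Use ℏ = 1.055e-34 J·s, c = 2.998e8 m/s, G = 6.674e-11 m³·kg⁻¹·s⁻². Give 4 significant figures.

Planck energy density: u_P = c⁷/(ℏG²) = 4.632e113 J/m³.
6.68e-14 / 4.632e113 = 1.442e-127

1.442e-127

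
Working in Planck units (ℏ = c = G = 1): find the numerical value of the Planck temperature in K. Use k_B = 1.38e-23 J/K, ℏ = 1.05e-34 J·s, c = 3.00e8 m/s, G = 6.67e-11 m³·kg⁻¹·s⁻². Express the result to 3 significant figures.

Dimensional analysis gives T_P = √(ℏc⁵/G) / k_B.
  = √(3.83e18) × 7.25e22
  = 1.42e32 K

1.42e32 K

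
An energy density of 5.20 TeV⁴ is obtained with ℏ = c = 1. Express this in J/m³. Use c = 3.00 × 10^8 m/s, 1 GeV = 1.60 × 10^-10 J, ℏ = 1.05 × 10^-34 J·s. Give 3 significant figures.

1.09 × 10^50 J/m³

[E]/[L]³ = [E]⁴/(ℏc)³; restore (ℏc)⁻³.
1 GeV⁴ → 1/(ℏc)³ × (1 GeV in J)⁴ = 2.10 × 10^37 J/m³.
Convert the energy scale: 5.20 TeV⁴ = 5.20 × 10^12 GeV⁴.
Result: 5.20 × 10^12 × 2.10 × 10^37 = 1.09 × 10^50 J/m³.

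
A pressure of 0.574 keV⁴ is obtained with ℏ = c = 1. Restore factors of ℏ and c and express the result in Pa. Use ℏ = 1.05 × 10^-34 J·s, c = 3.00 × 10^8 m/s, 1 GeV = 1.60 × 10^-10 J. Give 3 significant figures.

1.20 × 10^13 Pa

Pressure is [E]/[L]³ = [E]⁴/(ℏc)³.
1 GeV⁴ → 1/(ℏc)³ × (1 GeV in J)⁴ = 2.10 × 10^37 Pa.
Convert the energy scale: 0.574 keV⁴ = 5.74 × 10^-25 GeV⁴.
Result: 5.74 × 10^-25 × 2.10 × 10^37 = 1.20 × 10^13 Pa.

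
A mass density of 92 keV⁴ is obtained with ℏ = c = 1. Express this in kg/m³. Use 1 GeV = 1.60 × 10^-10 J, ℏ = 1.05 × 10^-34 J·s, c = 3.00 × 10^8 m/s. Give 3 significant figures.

0.0214 kg/m³

Mass density is [E]/(c²[L]³) = [E]⁴/(ℏ³c⁵).
1 GeV⁴ → 1/(ℏ³c⁵) × (1 GeV in J)⁴ = 2.33 × 10^20 kg/m³.
Convert the energy scale: 92 keV⁴ = 9.20 × 10^-23 GeV⁴.
Result: 9.20 × 10^-23 × 2.33 × 10^20 = 0.0214 kg/m³.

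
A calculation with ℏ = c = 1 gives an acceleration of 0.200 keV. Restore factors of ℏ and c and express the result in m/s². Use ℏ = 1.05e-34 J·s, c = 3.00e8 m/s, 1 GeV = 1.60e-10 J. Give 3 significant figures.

Acceleration is [L]/[T]² = c·[E]/ℏ.
1 GeV → c/ℏ × (1 GeV in J) = 4.57e32 m/s².
Convert the energy scale: 0.200 keV = 2.00e-7 GeV.
Result: 2.00e-7 × 4.57e32 = 9.14e25 m/s².

9.14e25 m/s²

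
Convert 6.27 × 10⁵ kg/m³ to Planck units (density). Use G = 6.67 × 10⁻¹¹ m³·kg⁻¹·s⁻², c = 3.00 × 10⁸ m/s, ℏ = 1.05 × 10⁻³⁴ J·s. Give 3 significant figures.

Planck density: ρ_P = c⁵/(ℏG²) = 5.20 × 10⁹⁶ kg/m³.
6.27 × 10⁵ / 5.20 × 10⁹⁶ = 1.21 × 10⁻⁹¹

1.21 × 10⁻⁹¹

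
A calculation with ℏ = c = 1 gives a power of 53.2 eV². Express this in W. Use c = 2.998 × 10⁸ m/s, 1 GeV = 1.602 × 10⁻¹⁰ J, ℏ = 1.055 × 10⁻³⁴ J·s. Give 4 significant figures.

0.01294 W

Power is [E]/[T] = [E]²/ℏ.
1 GeV² → 1/ℏ × (1 GeV in J)² = 2.433 × 10¹⁴ W.
Convert the energy scale: 53.2 eV² = 5.32 × 10⁻¹⁷ GeV².
Result: 5.32 × 10⁻¹⁷ × 2.433 × 10¹⁴ = 0.01294 W.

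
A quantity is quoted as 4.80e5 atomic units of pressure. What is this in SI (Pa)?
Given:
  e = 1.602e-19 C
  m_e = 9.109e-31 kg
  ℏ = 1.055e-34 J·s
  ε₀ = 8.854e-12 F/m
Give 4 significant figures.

One atomic unit of pressure: P_au = E_h/a₀³ = m_e⁴e¹⁰/((4πε₀)⁵ℏ⁸) = 2.929e13 Pa.
4.80e5 × 2.929e13 Pa = 1.406e19 Pa

1.406e19 Pa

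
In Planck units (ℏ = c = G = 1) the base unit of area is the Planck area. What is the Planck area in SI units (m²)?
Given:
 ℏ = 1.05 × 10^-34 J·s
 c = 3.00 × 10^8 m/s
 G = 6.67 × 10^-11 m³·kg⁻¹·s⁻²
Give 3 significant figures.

A_P = ℏG/c³
  = 7.00 × 10^-45 / 2.70 × 10^25
  = 2.59 × 10^-70 m²

2.59 × 10^-70 m²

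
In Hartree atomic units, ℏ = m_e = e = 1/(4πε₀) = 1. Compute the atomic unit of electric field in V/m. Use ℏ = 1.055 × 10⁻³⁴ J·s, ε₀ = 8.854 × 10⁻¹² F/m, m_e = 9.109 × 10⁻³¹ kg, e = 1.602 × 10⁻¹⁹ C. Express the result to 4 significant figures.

5.131 × 10¹¹ V/m

Dimensional analysis gives E_au = E_h/(e a₀) = m_e²e⁵/((4πε₀)³ℏ⁴).
E_h = 4.354 × 10⁻¹⁸ J
a₀ = 5.297 × 10⁻¹¹ m
E_h/(e·a₀) = 5.131 × 10¹¹ V/m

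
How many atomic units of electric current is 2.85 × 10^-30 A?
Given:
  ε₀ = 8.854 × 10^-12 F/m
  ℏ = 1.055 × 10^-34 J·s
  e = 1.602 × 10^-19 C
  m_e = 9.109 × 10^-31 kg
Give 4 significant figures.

4.310 × 10^-28

atomic unit of electric current: I_au = e E_h/ℏ = m_e e⁵/((4πε₀)²ℏ³) = 6.612 × 10^-3 A.
2.85 × 10^-30 / 6.612 × 10^-3 = 4.310 × 10^-28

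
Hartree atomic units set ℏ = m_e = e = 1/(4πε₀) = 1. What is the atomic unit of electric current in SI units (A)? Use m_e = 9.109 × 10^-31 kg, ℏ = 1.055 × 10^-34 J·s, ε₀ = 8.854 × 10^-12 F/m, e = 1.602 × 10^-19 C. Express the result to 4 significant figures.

6.612 × 10^-3 A

Dimensional analysis gives I_au = e E_h/ℏ = m_e e⁵/((4πε₀)²ℏ³).
E_h = 4.354 × 10^-18 J
e·E_h/ℏ = 6.612 × 10^-3 A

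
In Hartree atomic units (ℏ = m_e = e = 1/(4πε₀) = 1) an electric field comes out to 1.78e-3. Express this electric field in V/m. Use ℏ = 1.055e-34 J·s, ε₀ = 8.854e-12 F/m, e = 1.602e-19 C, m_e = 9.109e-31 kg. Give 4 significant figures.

9.133e8 V/m

One atomic unit of electric field: E_au = E_h/(e a₀) = m_e²e⁵/((4πε₀)³ℏ⁴) = 5.131e11 V/m.
1.78e-3 × 5.131e11 V/m = 9.133e8 V/m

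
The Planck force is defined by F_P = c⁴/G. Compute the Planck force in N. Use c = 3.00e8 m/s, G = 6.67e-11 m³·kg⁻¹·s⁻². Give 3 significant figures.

1.21e44 N

F_P = c⁴/G
  = 8.10e33 / 6.67e-11
  = 1.21e44 N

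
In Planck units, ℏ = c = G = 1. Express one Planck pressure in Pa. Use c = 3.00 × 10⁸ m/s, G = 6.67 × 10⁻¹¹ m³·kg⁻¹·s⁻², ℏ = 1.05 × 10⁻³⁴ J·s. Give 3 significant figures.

From ℏ = c = G = 1 the pressure scale is p_P = c⁷/(ℏG²).
  = 2.19 × 10⁵⁹ / 4.67 × 10⁻⁵⁵
  = 4.68 × 10¹¹³ Pa

4.68 × 10¹¹³ Pa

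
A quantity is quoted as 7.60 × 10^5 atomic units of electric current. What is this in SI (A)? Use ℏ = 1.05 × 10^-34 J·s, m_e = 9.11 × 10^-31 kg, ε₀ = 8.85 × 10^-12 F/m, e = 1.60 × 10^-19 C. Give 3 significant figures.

One atomic unit of electric current: I_au = e E_h/ℏ = m_e e⁵/((4πε₀)²ℏ³) = 6.67 × 10^-3 A.
7.60 × 10^5 × 6.67 × 10^-3 A = 5.07 × 10^3 A

5.07 × 10^3 A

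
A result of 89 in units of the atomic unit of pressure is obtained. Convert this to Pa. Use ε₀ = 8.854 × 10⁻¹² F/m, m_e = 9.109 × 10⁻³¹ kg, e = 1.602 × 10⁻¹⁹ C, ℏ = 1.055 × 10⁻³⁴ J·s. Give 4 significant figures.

2.607 × 10¹⁵ Pa

One atomic unit of pressure: P_au = E_h/a₀³ = m_e⁴e¹⁰/((4πε₀)⁵ℏ⁸) = 2.929 × 10¹³ Pa.
89 × 2.929 × 10¹³ Pa = 2.607 × 10¹⁵ Pa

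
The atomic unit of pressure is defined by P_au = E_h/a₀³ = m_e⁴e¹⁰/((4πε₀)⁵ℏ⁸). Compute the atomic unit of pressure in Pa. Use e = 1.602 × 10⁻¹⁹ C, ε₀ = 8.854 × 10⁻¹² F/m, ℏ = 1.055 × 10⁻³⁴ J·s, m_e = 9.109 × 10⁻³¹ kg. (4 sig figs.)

2.929 × 10¹³ Pa

P_au = E_h/a₀³ = m_e⁴e¹⁰/((4πε₀)⁵ℏ⁸)
E_h = 4.354 × 10⁻¹⁸ J
a₀ = 5.297 × 10⁻¹¹ m
E_h/a₀³ = 2.929 × 10¹³ Pa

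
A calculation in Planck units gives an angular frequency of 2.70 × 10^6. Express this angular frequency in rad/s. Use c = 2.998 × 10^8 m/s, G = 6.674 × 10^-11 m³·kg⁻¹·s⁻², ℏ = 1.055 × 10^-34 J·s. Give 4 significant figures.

One Planck angular frequency: ω_P = √(c⁵/(ℏG)) = 1.855 × 10^43 rad/s.
2.70 × 10^6 × 1.855 × 10^43 rad/s = 5.008 × 10^49 rad/s

5.008 × 10^49 rad/s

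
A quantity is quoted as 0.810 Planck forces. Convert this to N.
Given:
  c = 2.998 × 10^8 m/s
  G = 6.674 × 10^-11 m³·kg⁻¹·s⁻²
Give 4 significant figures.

One Planck force: F_P = c⁴/G = 1.210 × 10^44 N.
0.810 × 1.210 × 10^44 N = 9.804 × 10^43 N

9.804 × 10^43 N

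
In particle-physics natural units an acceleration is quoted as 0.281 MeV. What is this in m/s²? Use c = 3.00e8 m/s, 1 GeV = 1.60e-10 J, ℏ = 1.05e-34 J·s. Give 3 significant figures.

1.28e29 m/s²

Acceleration is [L]/[T]² = c·[E]/ℏ.
1 GeV → c/ℏ × (1 GeV in J) = 4.57e32 m/s².
Convert the energy scale: 0.281 MeV = 2.81e-4 GeV.
Result: 2.81e-4 × 4.57e32 = 1.28e29 m/s².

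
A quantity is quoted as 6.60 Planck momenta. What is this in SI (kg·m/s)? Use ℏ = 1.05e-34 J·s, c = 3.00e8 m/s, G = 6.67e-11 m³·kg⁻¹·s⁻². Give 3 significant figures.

One Planck momentum: p_P = √(ℏc³/G) = 6.52 kg·m/s.
6.60 × 6.52 kg·m/s = 43 kg·m/s

43 kg·m/s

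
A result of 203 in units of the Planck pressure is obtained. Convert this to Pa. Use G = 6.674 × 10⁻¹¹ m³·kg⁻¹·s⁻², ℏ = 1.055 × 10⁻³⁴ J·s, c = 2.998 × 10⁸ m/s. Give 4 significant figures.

9.404 × 10¹¹⁵ Pa

One Planck pressure: p_P = c⁷/(ℏG²) = 4.632 × 10¹¹³ Pa.
203 × 4.632 × 10¹¹³ Pa = 9.404 × 10¹¹⁵ Pa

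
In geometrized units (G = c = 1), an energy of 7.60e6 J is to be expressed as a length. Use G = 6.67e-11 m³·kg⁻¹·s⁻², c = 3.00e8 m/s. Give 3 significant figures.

6.26e-38 m

Energy → length via G/c⁴.
7.60e6 J × (G/c⁴) = 6.26e-38 m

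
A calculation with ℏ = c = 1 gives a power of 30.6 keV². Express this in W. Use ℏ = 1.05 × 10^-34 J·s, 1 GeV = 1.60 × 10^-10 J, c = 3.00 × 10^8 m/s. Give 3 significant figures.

Power is [E]/[T] = [E]²/ℏ.
1 GeV² → 1/ℏ × (1 GeV in J)² = 2.44 × 10^14 W.
Convert the energy scale: 30.6 keV² = 3.06 × 10^-11 GeV².
Result: 3.06 × 10^-11 × 2.44 × 10^14 = 7.46 × 10^3 W.

7.46 × 10^3 W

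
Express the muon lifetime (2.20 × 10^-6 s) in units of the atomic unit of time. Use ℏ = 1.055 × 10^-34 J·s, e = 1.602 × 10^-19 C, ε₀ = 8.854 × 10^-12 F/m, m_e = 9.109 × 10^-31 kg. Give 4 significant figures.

atomic unit of time: τ_au = (4πε₀)²ℏ³/(m_e e⁴) = 2.423 × 10^-17 s.
2.20 × 10^-6 / 2.423 × 10^-17 = 9.080 × 10^10

9.080 × 10^10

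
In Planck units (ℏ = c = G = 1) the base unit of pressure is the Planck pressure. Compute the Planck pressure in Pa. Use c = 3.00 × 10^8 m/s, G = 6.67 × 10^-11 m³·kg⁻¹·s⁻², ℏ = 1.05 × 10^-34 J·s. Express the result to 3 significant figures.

4.68 × 10^113 Pa

p_P = c⁷/(ℏG²)
  = 2.19 × 10^59 / 4.67 × 10^-55
  = 4.68 × 10^113 Pa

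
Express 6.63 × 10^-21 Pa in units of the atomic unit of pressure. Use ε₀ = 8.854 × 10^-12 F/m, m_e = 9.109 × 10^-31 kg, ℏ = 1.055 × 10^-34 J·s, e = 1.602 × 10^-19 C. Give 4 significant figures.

2.263 × 10^-34

atomic unit of pressure: P_au = E_h/a₀³ = m_e⁴e¹⁰/((4πε₀)⁵ℏ⁸) = 2.929 × 10^13 Pa.
6.63 × 10^-21 / 2.929 × 10^13 = 2.263 × 10^-34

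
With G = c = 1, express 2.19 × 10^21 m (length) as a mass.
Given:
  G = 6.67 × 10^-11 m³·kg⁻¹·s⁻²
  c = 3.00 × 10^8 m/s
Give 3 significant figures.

2.96 × 10^48 kg

Length → mass via c²/G.
2.19 × 10^21 m × (c²/G) = 2.96 × 10^48 kg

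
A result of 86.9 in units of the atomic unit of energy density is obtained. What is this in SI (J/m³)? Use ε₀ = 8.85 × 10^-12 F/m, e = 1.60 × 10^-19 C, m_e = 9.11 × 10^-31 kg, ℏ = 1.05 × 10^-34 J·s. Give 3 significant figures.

One atomic unit of energy density: u_au = E_h/a₀³ = m_e⁴e¹⁰/((4πε₀)⁵ℏ⁸) = 3.01 × 10^13 J/m³.
86.9 × 3.01 × 10^13 J/m³ = 2.62 × 10^15 J/m³

2.62 × 10^15 J/m³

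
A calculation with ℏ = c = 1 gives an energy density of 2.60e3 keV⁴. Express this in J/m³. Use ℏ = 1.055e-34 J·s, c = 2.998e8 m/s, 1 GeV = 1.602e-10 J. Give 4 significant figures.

[E]/[L]³ = [E]⁴/(ℏc)³; restore (ℏc)⁻³.
1 GeV⁴ → 1/(ℏc)³ × (1 GeV in J)⁴ = 2.082e37 J/m³.
Convert the energy scale: 2.60e3 keV⁴ = 2.60e-21 GeV⁴.
Result: 2.60e-21 × 2.082e37 = 5.412e16 J/m³.

5.412e16 J/m³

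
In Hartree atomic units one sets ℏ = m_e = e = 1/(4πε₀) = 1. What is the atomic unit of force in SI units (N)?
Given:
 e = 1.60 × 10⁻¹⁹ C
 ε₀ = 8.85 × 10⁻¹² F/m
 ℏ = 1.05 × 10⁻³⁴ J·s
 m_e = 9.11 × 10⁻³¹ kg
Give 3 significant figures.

8.33 × 10⁻⁸ N

F_au = E_h/a₀ = m_e²e⁶/((4πε₀)³ℏ⁴)
E_h = 4.38 × 10⁻¹⁸ J
a₀ = 5.26 × 10⁻¹¹ m
E_h/a₀ = 8.33 × 10⁻⁸ N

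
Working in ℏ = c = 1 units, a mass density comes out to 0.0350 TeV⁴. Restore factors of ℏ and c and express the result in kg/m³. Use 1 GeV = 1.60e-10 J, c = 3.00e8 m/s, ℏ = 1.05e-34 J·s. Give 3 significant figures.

8.15e30 kg/m³

Mass density is [E]/(c²[L]³) = [E]⁴/(ℏ³c⁵).
1 GeV⁴ → 1/(ℏ³c⁵) × (1 GeV in J)⁴ = 2.33e20 kg/m³.
Convert the energy scale: 0.0350 TeV⁴ = 3.50e10 GeV⁴.
Result: 3.50e10 × 2.33e20 = 8.15e30 kg/m³.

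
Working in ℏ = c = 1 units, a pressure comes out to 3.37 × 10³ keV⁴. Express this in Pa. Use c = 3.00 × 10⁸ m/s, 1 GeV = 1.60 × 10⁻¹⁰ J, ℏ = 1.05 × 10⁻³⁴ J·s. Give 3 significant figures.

7.07 × 10¹⁶ Pa

Pressure is [E]/[L]³ = [E]⁴/(ℏc)³.
1 GeV⁴ → 1/(ℏc)³ × (1 GeV in J)⁴ = 2.10 × 10³⁷ Pa.
Convert the energy scale: 3.37 × 10³ keV⁴ = 3.37 × 10⁻²¹ GeV⁴.
Result: 3.37 × 10⁻²¹ × 2.10 × 10³⁷ = 7.07 × 10¹⁶ Pa.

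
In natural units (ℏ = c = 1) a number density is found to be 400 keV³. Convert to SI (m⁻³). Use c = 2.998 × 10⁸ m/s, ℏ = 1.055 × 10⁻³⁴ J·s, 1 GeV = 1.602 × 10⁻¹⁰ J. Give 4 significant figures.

5.198 × 10³¹ m⁻³

Number density is [L]⁻³ = [E]³/(ℏc)³.
1 GeV³ → 1/(ℏc)³ × (1 GeV in J)³ = 1.299 × 10⁴⁷ m⁻³.
Convert the energy scale: 400 keV³ = 4.00 × 10⁻¹⁶ GeV³.
Result: 4.00 × 10⁻¹⁶ × 1.299 × 10⁴⁷ = 5.198 × 10³¹ m⁻³.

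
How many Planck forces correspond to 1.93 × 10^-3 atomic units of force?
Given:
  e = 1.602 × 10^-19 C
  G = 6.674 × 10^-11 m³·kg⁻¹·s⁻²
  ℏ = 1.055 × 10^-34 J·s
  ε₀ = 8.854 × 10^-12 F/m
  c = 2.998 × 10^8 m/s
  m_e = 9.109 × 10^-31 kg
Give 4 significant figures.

atomic unit of force: F_au = E_h/a₀ = m_e²e⁶/((4πε₀)³ℏ⁴) = 8.220 × 10^-8 N
Planck force: F_P = c⁴/G = 1.210 × 10^44 N
1.93 × 10^-3 × 8.220 × 10^-8 / 1.210 × 10^44 = 1.311 × 10^-54

1.311 × 10^-54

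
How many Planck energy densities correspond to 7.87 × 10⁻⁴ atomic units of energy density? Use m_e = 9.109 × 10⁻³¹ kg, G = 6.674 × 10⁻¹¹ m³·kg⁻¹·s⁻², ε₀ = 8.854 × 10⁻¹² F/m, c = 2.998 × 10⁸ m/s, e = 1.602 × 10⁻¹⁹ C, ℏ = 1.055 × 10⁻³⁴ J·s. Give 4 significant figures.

4.976 × 10⁻¹⁰⁴

atomic unit of energy density: u_au = E_h/a₀³ = m_e⁴e¹⁰/((4πε₀)⁵ℏ⁸) = 2.929 × 10¹³ J/m³
Planck energy density: u_P = c⁷/(ℏG²) = 4.632 × 10¹¹³ J/m³
7.87 × 10⁻⁴ × 2.929 × 10¹³ / 4.632 × 10¹¹³ = 4.976 × 10⁻¹⁰⁴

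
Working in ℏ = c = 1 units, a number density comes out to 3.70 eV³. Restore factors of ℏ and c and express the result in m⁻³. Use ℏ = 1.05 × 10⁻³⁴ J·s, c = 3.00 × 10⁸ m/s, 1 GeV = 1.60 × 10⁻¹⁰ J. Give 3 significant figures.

4.85 × 10²⁰ m⁻³

Number density is [L]⁻³ = [E]³/(ℏc)³.
1 GeV³ → 1/(ℏc)³ × (1 GeV in J)³ = 1.31 × 10⁴⁷ m⁻³.
Convert the energy scale: 3.70 eV³ = 3.70 × 10⁻²⁷ GeV³.
Result: 3.70 × 10⁻²⁷ × 1.31 × 10⁴⁷ = 4.85 × 10²⁰ m⁻³.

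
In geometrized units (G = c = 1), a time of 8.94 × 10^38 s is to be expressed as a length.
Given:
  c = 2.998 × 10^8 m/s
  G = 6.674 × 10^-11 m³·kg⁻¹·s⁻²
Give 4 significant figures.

Time → length via c.
8.94 × 10^38 s × (c) = 2.680 × 10^47 m

2.680 × 10^47 m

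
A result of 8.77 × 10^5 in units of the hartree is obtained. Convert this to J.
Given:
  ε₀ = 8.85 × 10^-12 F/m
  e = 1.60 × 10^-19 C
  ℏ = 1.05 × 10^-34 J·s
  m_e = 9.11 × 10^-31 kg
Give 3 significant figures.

3.84 × 10^-12 J

One hartree: E_h = m_e e⁴/(4πε₀ℏ)² = 4.38 × 10^-18 J.
8.77 × 10^5 × 4.38 × 10^-18 J = 3.84 × 10^-12 J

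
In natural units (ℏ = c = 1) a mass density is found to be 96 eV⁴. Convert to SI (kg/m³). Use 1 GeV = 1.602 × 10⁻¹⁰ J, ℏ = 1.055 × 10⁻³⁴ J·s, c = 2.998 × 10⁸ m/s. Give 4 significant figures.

Mass density is [E]/(c²[L]³) = [E]⁴/(ℏ³c⁵).
1 GeV⁴ → 1/(ℏ³c⁵) × (1 GeV in J)⁴ = 2.316 × 10²⁰ kg/m³.
Convert the energy scale: 96 eV⁴ = 9.60 × 10⁻³⁵ GeV⁴.
Result: 9.60 × 10⁻³⁵ × 2.316 × 10²⁰ = 2.223 × 10⁻¹⁴ kg/m³.

2.223 × 10⁻¹⁴ kg/m³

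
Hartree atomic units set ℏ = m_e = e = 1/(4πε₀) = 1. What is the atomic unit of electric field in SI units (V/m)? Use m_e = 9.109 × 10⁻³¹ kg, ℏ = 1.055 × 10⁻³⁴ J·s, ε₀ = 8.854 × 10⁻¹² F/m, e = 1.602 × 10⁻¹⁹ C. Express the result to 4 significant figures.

5.131 × 10¹¹ V/m

From ℏ = m_e = e = 1/(4πε₀) = 1 the electric field scale is E_au = E_h/(e a₀) = m_e²e⁵/((4πε₀)³ℏ⁴).
E_h = 4.354 × 10⁻¹⁸ J
a₀ = 5.297 × 10⁻¹¹ m
E_h/(e·a₀) = 5.131 × 10¹¹ V/m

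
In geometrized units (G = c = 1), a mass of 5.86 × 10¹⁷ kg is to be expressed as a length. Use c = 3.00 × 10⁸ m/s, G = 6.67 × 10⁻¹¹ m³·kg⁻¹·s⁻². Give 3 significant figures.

4.34 × 10⁻¹⁰ m

In G = c = 1 units mass has dimensions of length; the conversion factor is G/c².
5.86 × 10¹⁷ kg × (G/c²) = 4.34 × 10⁻¹⁰ m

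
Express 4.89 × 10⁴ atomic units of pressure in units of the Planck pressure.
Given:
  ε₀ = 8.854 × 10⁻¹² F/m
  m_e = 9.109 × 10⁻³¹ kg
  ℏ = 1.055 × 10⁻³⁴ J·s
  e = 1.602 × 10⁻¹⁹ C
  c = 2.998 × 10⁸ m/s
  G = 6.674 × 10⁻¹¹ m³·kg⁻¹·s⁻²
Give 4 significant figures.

3.092 × 10⁻⁹⁶

atomic unit of pressure: P_au = E_h/a₀³ = m_e⁴e¹⁰/((4πε₀)⁵ℏ⁸) = 2.929 × 10¹³ Pa
Planck pressure: p_P = c⁷/(ℏG²) = 4.632 × 10¹¹³ Pa
4.89 × 10⁴ × 2.929 × 10¹³ / 4.632 × 10¹¹³ = 3.092 × 10⁻⁹⁶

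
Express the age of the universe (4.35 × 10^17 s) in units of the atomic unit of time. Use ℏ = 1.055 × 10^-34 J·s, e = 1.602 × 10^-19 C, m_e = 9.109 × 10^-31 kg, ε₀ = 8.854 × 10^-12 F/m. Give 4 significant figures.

atomic unit of time: τ_au = (4πε₀)²ℏ³/(m_e e⁴) = 2.423 × 10^-17 s.
4.35 × 10^17 / 2.423 × 10^-17 = 1.795 × 10^34

1.795 × 10^34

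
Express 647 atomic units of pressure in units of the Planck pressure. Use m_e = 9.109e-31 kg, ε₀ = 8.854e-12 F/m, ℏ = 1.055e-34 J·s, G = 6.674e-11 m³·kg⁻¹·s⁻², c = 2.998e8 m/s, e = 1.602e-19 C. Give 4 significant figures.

4.091e-98

atomic unit of pressure: P_au = E_h/a₀³ = m_e⁴e¹⁰/((4πε₀)⁵ℏ⁸) = 2.929e13 Pa
Planck pressure: p_P = c⁷/(ℏG²) = 4.632e113 Pa
647 × 2.929e13 / 4.632e113 = 4.091e-98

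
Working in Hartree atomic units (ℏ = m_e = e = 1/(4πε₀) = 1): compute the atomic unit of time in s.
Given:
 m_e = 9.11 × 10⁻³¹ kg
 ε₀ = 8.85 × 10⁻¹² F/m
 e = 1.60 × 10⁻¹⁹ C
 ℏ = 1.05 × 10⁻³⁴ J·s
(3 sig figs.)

The unique combination of the constants set to 1 with dimensions of time is τ_au = (4πε₀)²ℏ³/(m_e e⁴).
E_h = 4.38 × 10⁻¹⁸ J
ℏ/E_h = 2.40 × 10⁻¹⁷ s

2.40 × 10⁻¹⁷ s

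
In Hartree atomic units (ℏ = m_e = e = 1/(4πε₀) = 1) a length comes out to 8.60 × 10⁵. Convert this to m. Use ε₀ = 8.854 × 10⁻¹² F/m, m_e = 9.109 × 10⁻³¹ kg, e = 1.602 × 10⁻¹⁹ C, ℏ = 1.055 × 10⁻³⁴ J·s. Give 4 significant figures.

One Bohr radius: a₀ = 4πε₀ℏ²/(m_e e²) = 5.297 × 10⁻¹¹ m.
8.60 × 10⁵ × 5.297 × 10⁻¹¹ m = 4.556 × 10⁻⁵ m

4.556 × 10⁻⁵ m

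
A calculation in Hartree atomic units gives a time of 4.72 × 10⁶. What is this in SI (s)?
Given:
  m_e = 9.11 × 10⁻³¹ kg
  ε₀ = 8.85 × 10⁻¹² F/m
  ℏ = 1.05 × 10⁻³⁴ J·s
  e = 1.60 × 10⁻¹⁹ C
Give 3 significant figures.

One atomic unit of time: τ_au = (4πε₀)²ℏ³/(m_e e⁴) = 2.40 × 10⁻¹⁷ s.
4.72 × 10⁶ × 2.40 × 10⁻¹⁷ s = 1.13 × 10⁻¹⁰ s

1.13 × 10⁻¹⁰ s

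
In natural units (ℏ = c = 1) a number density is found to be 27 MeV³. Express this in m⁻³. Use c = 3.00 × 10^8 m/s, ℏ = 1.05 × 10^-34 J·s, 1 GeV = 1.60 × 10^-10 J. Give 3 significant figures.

Number density is [L]⁻³ = [E]³/(ℏc)³.
1 GeV³ → 1/(ℏc)³ × (1 GeV in J)³ = 1.31 × 10^47 m⁻³.
Convert the energy scale: 27 MeV³ = 2.70 × 10^-8 GeV³.
Result: 2.70 × 10^-8 × 1.31 × 10^47 = 3.54 × 10^39 m⁻³.

3.54 × 10^39 m⁻³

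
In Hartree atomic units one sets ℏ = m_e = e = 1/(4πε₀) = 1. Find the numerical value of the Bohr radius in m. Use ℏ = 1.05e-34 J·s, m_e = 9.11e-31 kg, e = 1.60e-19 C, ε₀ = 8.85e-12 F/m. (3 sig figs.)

a₀ = 4πε₀ℏ²/(m_e e²)
  = 1.23e-78 / 2.33e-68
  = 5.26e-11 m

5.26e-11 m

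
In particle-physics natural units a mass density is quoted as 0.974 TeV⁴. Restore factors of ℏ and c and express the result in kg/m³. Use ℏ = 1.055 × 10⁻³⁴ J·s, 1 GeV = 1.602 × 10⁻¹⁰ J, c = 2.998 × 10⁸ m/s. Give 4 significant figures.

2.256 × 10³² kg/m³

Mass density is [E]/(c²[L]³) = [E]⁴/(ℏ³c⁵).
1 GeV⁴ → 1/(ℏ³c⁵) × (1 GeV in J)⁴ = 2.316 × 10²⁰ kg/m³.
Convert the energy scale: 0.974 TeV⁴ = 9.74 × 10¹¹ GeV⁴.
Result: 9.74 × 10¹¹ × 2.316 × 10²⁰ = 2.256 × 10³² kg/m³.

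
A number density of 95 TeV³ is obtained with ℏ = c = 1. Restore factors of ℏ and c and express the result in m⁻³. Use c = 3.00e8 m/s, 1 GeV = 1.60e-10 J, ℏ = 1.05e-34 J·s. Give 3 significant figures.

Number density is [L]⁻³ = [E]³/(ℏc)³.
1 GeV³ → 1/(ℏc)³ × (1 GeV in J)³ = 1.31e47 m⁻³.
Convert the energy scale: 95 TeV³ = 9.50e10 GeV³.
Result: 9.50e10 × 1.31e47 = 1.24e58 m⁻³.

1.24e58 m⁻³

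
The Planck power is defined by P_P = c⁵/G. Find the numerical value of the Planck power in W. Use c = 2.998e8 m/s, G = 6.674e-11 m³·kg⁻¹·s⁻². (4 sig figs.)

P_P = c⁵/G
  = 2.422e42 / 6.674e-11
  = 3.629e52 W

3.629e52 W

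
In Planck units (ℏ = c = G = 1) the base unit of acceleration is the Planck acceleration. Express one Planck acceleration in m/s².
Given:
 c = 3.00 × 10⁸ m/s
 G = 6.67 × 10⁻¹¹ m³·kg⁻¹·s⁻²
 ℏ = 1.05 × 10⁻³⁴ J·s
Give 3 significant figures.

5.59 × 10⁵¹ m/s²

a_P = √(c⁷/(ℏG))
  = √(3.12 × 10¹⁰³)
  = 5.59 × 10⁵¹ m/s²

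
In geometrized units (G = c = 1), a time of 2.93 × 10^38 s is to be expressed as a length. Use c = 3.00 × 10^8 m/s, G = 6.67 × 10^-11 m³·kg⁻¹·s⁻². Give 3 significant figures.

Time → length via c.
2.93 × 10^38 s × (c) = 8.79 × 10^46 m

8.79 × 10^46 m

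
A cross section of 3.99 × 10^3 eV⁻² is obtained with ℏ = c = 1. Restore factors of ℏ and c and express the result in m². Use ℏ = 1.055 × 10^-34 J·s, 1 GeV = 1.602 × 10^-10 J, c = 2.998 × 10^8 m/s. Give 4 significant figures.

1.555 × 10^-10 m²

Area is [L]² = [E]⁻²·(ℏc)²; restore (ℏc)².
1 GeV⁻² → (ℏc)² × (1 GeV in J)⁻² = 3.898 × 10^-32 m².
Convert the energy scale: 3.99 × 10^3 eV⁻² = 3.99 × 10^21 GeV⁻².
Result: 3.99 × 10^21 × 3.898 × 10^-32 = 1.555 × 10^-10 m².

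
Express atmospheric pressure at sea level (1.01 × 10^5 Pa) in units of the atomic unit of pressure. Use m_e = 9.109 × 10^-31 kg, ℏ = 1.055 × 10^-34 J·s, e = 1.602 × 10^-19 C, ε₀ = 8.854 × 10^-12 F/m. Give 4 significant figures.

3.448 × 10^-9

atomic unit of pressure: P_au = E_h/a₀³ = m_e⁴e¹⁰/((4πε₀)⁵ℏ⁸) = 2.929 × 10^13 Pa.
1.01 × 10^5 / 2.929 × 10^13 = 3.448 × 10^-9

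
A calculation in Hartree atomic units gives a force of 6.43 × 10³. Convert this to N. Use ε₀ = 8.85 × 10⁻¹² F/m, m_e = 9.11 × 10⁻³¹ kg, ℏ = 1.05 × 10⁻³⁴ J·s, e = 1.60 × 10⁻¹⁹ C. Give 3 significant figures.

5.35 × 10⁻⁴ N

One atomic unit of force: F_au = E_h/a₀ = m_e²e⁶/((4πε₀)³ℏ⁴) = 8.33 × 10⁻⁸ N.
6.43 × 10³ × 8.33 × 10⁻⁸ N = 5.35 × 10⁻⁴ N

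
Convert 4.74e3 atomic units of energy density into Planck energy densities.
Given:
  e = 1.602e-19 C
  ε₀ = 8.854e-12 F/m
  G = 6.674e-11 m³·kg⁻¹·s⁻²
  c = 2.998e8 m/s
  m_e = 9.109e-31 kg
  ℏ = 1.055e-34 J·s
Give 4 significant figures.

2.997e-97

atomic unit of energy density: u_au = E_h/a₀³ = m_e⁴e¹⁰/((4πε₀)⁵ℏ⁸) = 2.929e13 J/m³
Planck energy density: u_P = c⁷/(ℏG²) = 4.632e113 J/m³
4.74e3 × 2.929e13 / 4.632e113 = 2.997e-97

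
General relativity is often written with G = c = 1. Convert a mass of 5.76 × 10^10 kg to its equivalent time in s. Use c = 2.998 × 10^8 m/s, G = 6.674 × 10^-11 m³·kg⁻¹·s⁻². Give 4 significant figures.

Mass → time via G/c³.
5.76 × 10^10 kg × (G/c³) = 1.427 × 10^-25 s

1.427 × 10^-25 s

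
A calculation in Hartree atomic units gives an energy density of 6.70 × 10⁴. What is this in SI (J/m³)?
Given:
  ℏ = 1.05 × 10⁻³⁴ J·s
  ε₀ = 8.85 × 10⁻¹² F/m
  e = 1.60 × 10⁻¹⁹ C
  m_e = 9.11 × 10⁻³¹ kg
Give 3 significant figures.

One atomic unit of energy density: u_au = E_h/a₀³ = m_e⁴e¹⁰/((4πε₀)⁵ℏ⁸) = 3.01 × 10¹³ J/m³.
6.70 × 10⁴ × 3.01 × 10¹³ J/m³ = 2.02 × 10¹⁸ J/m³

2.02 × 10¹⁸ J/m³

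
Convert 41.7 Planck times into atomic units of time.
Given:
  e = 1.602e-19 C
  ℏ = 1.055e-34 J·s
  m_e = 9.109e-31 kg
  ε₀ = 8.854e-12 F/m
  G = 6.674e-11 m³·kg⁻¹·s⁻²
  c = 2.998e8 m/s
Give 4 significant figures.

9.280e-26

Planck time: t_P = √(ℏG/c⁵) = 5.392e-44 s
atomic unit of time: τ_au = (4πε₀)²ℏ³/(m_e e⁴) = 2.423e-17 s
41.7 × 5.392e-44 / 2.423e-17 = 9.280e-26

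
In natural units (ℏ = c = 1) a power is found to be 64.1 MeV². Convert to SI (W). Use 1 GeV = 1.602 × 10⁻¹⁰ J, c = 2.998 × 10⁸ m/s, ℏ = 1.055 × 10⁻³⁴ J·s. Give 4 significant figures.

Power is [E]/[T] = [E]²/ℏ.
1 GeV² → 1/ℏ × (1 GeV in J)² = 2.433 × 10¹⁴ W.
Convert the energy scale: 64.1 MeV² = 6.41 × 10⁻⁵ GeV².
Result: 6.41 × 10⁻⁵ × 2.433 × 10¹⁴ = 1.559 × 10¹⁰ W.

1.559 × 10¹⁰ W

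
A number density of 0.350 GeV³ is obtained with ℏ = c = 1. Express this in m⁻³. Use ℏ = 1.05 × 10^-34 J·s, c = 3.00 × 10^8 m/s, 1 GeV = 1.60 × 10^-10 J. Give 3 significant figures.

Number density is [L]⁻³ = [E]³/(ℏc)³.
1 GeV³ → 1/(ℏc)³ × (1 GeV in J)³ = 1.31 × 10^47 m⁻³.
Result: 0.350 × 1.31 × 10^47 = 4.59 × 10^46 m⁻³.

4.59 × 10^46 m⁻³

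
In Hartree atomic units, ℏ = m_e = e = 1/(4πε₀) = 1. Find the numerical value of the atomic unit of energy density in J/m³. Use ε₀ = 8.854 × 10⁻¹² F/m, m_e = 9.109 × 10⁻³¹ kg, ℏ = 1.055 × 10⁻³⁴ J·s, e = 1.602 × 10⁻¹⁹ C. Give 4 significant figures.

From ℏ = m_e = e = 1/(4πε₀) = 1 the energy density scale is u_au = E_h/a₀³ = m_e⁴e¹⁰/((4πε₀)⁵ℏ⁸).
E_h = 4.354 × 10⁻¹⁸ J
a₀ = 5.297 × 10⁻¹¹ m
E_h/a₀³ = 2.929 × 10¹³ J/m³

2.929 × 10¹³ J/m³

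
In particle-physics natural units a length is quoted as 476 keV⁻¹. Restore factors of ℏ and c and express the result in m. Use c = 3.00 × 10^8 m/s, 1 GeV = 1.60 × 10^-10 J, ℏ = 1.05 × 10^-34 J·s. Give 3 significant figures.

9.37 × 10^-8 m

A length is [E]⁻¹ in ℏ=c=1; restore one factor of ℏc.
1 GeV⁻¹ → ℏc × (1 GeV in J)⁻¹ = 1.97 × 10^-16 m.
Convert the energy scale: 476 keV⁻¹ = 4.76 × 10^8 GeV⁻¹.
Result: 4.76 × 10^8 × 1.97 × 10^-16 = 9.37 × 10^-8 m.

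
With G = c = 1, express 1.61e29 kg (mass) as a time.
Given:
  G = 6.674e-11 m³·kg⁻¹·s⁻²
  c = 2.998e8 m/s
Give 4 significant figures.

3.988e-7 s

Mass → time via G/c³.
1.61e29 kg × (G/c³) = 3.988e-7 s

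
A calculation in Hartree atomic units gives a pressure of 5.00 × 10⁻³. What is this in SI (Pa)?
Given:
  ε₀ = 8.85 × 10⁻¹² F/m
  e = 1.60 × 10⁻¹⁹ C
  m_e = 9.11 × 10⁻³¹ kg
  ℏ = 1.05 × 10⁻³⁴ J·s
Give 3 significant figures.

1.51 × 10¹¹ Pa

One atomic unit of pressure: P_au = E_h/a₀³ = m_e⁴e¹⁰/((4πε₀)⁵ℏ⁸) = 3.01 × 10¹³ Pa.
5.00 × 10⁻³ × 3.01 × 10¹³ Pa = 1.51 × 10¹¹ Pa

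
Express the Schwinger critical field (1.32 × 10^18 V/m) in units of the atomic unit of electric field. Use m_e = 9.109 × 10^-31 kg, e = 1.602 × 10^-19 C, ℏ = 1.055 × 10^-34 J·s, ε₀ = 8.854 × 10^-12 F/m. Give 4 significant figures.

atomic unit of electric field: E_au = E_h/(e a₀) = m_e²e⁵/((4πε₀)³ℏ⁴) = 5.131 × 10^11 V/m.
1.32 × 10^18 / 5.131 × 10^11 = 2.573 × 10^6

2.573 × 10^6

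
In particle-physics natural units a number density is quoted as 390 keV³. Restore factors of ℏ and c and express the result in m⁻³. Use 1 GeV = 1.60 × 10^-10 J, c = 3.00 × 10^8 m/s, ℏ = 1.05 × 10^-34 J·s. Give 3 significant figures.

5.11 × 10^31 m⁻³

Number density is [L]⁻³ = [E]³/(ℏc)³.
1 GeV³ → 1/(ℏc)³ × (1 GeV in J)³ = 1.31 × 10^47 m⁻³.
Convert the energy scale: 390 keV³ = 3.90 × 10^-16 GeV³.
Result: 3.90 × 10^-16 × 1.31 × 10^47 = 5.11 × 10^31 m⁻³.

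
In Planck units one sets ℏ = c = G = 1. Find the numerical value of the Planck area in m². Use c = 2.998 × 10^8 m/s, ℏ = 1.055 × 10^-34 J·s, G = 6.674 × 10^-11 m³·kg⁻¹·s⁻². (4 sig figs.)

A_P = ℏG/c³
  = 7.041 × 10^-45 / 2.695 × 10^25
  = 2.613 × 10^-70 m²

2.613 × 10^-70 m²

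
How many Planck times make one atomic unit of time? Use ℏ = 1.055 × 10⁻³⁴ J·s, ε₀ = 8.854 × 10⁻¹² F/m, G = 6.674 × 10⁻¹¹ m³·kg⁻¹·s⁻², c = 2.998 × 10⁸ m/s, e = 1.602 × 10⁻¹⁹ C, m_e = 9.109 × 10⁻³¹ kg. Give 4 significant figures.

atomic unit of time: τ_au = (4πε₀)²ℏ³/(m_e e⁴) = 2.423 × 10⁻¹⁷ s
Planck time: t_P = √(ℏG/c⁵) = 5.392 × 10⁻⁴⁴ s
ratio = 2.423 × 10⁻¹⁷ / 5.392 × 10⁻⁴⁴ = 4.494 × 10²⁶

4.494 × 10²⁶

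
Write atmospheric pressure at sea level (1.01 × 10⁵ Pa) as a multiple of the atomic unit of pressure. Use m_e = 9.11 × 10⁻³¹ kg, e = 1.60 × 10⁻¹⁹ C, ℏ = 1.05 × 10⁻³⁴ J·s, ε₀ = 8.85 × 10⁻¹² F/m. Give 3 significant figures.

atomic unit of pressure: P_au = E_h/a₀³ = m_e⁴e¹⁰/((4πε₀)⁵ℏ⁸) = 3.01 × 10¹³ Pa.
1.01 × 10⁵ / 3.01 × 10¹³ = 3.35 × 10⁻⁹

3.35 × 10⁻⁹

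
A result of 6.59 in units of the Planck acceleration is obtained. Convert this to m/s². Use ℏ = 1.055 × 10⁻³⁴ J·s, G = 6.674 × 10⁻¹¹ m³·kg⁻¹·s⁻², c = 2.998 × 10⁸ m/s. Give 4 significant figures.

One Planck acceleration: a_P = √(c⁷/(ℏG)) = 5.560 × 10⁵¹ m/s².
6.59 × 5.560 × 10⁵¹ m/s² = 3.664 × 10⁵² m/s²

3.664 × 10⁵² m/s²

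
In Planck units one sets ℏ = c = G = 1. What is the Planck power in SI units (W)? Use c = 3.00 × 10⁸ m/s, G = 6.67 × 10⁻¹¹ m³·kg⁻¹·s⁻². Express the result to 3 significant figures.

3.64 × 10⁵² W

P_P = c⁵/G
  = 2.43 × 10⁴² / 6.67 × 10⁻¹¹
  = 3.64 × 10⁵² W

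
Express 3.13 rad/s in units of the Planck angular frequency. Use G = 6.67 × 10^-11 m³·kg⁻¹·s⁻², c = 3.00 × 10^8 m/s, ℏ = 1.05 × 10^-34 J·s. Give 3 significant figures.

Planck angular frequency: ω_P = √(c⁵/(ℏG)) = 1.86 × 10^43 rad/s.
3.13 / 1.86 × 10^43 = 1.68 × 10^-43

1.68 × 10^-43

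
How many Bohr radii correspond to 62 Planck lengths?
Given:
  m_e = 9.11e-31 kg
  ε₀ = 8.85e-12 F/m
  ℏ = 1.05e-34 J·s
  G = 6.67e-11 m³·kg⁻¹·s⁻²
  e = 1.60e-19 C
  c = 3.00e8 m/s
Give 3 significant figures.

Planck length: ℓ_P = √(ℏG/c³) = 1.61e-35 m
Bohr radius: a₀ = 4πε₀ℏ²/(m_e e²) = 5.26e-11 m
62 × 1.61e-35 / 5.26e-11 = 1.90e-23

1.90e-23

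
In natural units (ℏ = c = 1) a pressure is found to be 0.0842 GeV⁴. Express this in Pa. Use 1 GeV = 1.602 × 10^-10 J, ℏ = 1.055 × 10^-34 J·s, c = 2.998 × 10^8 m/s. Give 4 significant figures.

1.753 × 10^36 Pa

Pressure is [E]/[L]³ = [E]⁴/(ℏc)³.
1 GeV⁴ → 1/(ℏc)³ × (1 GeV in J)⁴ = 2.082 × 10^37 Pa.
Result: 0.0842 × 2.082 × 10^37 = 1.753 × 10^36 Pa.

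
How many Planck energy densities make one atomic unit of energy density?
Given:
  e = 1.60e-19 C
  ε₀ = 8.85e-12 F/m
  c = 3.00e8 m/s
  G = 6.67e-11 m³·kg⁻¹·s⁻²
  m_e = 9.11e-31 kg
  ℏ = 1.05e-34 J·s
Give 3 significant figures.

atomic unit of energy density: u_au = E_h/a₀³ = m_e⁴e¹⁰/((4πε₀)⁵ℏ⁸) = 3.01e13 J/m³
Planck energy density: u_P = c⁷/(ℏG²) = 4.68e113 J/m³
ratio = 3.01e13 / 4.68e113 = 6.44e-101

6.44e-101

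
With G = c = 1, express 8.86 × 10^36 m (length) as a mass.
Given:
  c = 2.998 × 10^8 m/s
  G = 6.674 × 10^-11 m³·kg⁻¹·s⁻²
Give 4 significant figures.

1.193 × 10^64 kg

Length → mass via c²/G.
8.86 × 10^36 m × (c²/G) = 1.193 × 10^64 kg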